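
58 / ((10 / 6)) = 174 / 5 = 34.80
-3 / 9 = -1 / 3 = -0.33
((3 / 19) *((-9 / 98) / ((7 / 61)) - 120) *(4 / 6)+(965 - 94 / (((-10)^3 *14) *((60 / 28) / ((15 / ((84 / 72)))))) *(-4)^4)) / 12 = 196038961 / 2443875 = 80.22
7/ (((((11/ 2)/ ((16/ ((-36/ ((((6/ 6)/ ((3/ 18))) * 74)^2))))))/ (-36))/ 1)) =44158464/ 11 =4014405.82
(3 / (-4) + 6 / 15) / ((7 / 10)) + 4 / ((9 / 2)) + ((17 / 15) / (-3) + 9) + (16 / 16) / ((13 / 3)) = 9.24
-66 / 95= -0.69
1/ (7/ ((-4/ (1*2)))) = -2/ 7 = -0.29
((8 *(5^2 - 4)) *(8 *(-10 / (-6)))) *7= 15680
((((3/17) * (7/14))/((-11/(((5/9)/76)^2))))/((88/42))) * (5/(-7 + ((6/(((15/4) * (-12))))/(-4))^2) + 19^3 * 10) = -37803842125/2694235693248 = -0.01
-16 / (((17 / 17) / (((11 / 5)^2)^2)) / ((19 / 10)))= -2225432 / 3125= -712.14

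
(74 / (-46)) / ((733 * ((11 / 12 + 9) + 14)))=-444 / 4838533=-0.00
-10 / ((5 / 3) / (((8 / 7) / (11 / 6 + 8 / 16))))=-144 / 49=-2.94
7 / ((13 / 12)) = 84 / 13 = 6.46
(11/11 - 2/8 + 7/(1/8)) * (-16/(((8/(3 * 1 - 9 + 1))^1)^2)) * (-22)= 62425/8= 7803.12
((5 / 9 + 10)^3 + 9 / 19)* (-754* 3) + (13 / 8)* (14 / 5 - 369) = -491617948211 / 184680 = -2661998.85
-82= -82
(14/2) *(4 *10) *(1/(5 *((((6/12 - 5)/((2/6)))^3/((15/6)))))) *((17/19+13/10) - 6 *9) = 367472/124659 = 2.95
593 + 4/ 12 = 1780/ 3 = 593.33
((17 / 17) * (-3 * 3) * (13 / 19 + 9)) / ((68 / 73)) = -30222 / 323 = -93.57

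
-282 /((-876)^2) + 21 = 2685769 /127896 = 21.00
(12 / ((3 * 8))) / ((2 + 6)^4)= 1 / 8192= 0.00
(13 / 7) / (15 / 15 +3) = 13 / 28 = 0.46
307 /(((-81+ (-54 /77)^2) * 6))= -1820203 /2863998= -0.64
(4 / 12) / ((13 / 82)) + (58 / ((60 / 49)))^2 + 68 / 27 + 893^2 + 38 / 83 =799697.68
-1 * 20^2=-400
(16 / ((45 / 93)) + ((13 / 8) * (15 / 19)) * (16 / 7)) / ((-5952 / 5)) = -35909 / 1187424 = -0.03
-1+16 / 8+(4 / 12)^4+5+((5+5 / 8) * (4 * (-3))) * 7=-466.49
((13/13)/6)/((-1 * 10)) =-1/60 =-0.02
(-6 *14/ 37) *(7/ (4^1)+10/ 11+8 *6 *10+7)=-452445/ 407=-1111.66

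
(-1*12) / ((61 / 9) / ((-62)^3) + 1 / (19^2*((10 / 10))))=-9291932064 / 2122931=-4376.94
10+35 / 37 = 405 / 37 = 10.95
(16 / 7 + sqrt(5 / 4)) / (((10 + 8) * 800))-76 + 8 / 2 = -453599 / 6300 + sqrt(5) / 28800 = -72.00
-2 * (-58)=116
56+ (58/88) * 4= 645/11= 58.64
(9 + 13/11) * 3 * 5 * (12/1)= 20160/11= 1832.73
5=5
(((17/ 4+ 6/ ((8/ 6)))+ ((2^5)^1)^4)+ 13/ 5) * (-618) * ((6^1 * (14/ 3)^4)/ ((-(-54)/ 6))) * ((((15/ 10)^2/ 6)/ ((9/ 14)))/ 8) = -36304631638387/ 2430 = -14940177628.97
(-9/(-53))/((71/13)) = 117/3763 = 0.03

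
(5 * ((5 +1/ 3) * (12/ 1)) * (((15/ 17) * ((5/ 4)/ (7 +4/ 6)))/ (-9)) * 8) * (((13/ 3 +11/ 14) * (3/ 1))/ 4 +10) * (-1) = 1550000/ 2737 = 566.31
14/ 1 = 14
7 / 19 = 0.37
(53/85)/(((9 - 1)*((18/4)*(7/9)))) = 53/2380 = 0.02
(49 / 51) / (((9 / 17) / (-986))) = -48314 / 27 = -1789.41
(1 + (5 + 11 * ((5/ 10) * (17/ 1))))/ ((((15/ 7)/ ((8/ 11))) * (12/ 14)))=19502/ 495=39.40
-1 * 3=-3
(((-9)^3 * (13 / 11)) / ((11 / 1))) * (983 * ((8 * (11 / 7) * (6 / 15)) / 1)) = -387153.91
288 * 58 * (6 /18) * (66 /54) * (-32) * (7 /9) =-4573184 /27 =-169377.19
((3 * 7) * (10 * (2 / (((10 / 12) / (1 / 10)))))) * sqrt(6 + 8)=252 * sqrt(14) / 5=188.58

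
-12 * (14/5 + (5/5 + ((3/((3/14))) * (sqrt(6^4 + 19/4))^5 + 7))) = -6253449279 * sqrt(43)/4 - 648/5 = -10251652432.57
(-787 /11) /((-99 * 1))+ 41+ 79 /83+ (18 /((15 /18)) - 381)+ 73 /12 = -561560291 /1807740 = -310.64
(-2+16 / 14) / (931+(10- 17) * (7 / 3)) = -0.00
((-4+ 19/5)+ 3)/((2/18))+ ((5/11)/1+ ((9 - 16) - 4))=806/55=14.65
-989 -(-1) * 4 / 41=-988.90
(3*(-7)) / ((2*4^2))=-21 / 32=-0.66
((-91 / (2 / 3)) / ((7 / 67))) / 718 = -2613 / 1436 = -1.82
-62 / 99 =-0.63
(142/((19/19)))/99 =142/99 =1.43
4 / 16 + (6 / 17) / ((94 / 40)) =1279 / 3196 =0.40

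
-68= -68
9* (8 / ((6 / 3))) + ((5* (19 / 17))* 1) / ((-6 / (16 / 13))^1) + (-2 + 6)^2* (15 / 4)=94.85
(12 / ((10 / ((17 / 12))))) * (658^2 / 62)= 1840097 / 155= 11871.59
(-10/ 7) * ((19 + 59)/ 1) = -780/ 7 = -111.43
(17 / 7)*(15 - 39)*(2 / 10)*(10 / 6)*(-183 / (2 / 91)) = 161772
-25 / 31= -0.81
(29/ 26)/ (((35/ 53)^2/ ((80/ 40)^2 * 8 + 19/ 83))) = 8716327/ 105742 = 82.43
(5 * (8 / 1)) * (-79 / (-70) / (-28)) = -79 / 49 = -1.61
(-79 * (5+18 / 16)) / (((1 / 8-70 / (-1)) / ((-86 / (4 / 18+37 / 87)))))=28962822 / 31603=916.46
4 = 4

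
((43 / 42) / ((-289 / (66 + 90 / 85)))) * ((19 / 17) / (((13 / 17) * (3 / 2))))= -310460 / 1341249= -0.23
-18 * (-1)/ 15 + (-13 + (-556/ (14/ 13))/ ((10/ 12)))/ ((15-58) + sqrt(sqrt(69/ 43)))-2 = 22139 * 43^(1/ 4) * 69^(3/ 4)/ 5145293090 + 951977 * sqrt(2967)/ 5145293090 + 40935011 * 43^(3/ 4) * 69^(1/ 4)/ 5145293090 + 71572600867/ 5145293090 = 14.31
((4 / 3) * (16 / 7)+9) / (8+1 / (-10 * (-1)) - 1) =2530 / 1491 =1.70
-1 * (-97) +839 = 936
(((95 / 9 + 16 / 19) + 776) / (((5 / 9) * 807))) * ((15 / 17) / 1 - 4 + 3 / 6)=-2396681 / 521322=-4.60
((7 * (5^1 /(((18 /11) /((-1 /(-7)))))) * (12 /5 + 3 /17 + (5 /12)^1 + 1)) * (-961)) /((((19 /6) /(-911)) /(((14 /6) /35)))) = 39223727213 /174420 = 224880.90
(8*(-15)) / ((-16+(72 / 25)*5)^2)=-375 / 8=-46.88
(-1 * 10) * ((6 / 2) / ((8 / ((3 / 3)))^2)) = -15 / 32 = -0.47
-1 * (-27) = 27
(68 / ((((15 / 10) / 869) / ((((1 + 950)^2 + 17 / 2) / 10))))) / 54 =26721683087 / 405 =65979464.41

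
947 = 947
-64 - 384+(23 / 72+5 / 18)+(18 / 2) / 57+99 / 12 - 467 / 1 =-1239401 / 1368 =-905.99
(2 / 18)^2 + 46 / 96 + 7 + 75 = 106909 / 1296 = 82.49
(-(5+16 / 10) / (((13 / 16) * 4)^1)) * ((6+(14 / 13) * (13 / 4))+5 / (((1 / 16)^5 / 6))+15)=-4152364194 / 65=-63882526.06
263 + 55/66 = 1583/6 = 263.83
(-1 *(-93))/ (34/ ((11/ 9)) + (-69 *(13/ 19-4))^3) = 2338919/ 301190562669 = 0.00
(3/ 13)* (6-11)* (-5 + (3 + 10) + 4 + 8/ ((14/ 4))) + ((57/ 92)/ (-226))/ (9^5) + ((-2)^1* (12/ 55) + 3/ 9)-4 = -42167237048479/ 2048290924680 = -20.59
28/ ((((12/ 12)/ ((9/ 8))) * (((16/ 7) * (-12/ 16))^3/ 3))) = -2401/ 128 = -18.76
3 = 3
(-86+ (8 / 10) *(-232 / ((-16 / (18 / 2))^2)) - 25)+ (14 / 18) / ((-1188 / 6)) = -6049139 / 35640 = -169.73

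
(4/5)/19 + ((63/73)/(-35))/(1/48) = -7916/6935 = -1.14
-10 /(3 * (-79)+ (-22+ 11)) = 5 /124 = 0.04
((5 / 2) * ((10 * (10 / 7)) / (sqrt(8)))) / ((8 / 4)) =125 * sqrt(2) / 28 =6.31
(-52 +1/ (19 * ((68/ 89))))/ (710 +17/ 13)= -0.07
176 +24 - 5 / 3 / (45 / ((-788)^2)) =-615544 / 27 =-22797.93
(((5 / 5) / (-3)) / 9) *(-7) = 7 / 27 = 0.26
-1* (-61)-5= 56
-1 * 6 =-6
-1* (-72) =72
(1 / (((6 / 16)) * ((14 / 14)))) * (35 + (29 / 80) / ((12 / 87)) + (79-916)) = -255799 / 120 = -2131.66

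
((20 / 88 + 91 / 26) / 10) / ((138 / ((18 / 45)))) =41 / 37950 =0.00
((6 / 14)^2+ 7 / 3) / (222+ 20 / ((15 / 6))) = 37 / 3381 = 0.01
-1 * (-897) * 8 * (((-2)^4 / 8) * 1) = 14352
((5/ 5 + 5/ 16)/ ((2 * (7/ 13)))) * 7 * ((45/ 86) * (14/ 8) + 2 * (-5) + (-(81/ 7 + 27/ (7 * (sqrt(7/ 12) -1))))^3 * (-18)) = 3716536711407/ 67424000 -766869363 * sqrt(21)/ 49000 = -16597.25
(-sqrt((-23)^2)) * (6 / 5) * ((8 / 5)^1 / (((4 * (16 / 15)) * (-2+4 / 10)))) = 207 / 32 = 6.47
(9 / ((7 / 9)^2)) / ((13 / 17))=12393 / 637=19.46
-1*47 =-47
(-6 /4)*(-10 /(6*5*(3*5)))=1 /30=0.03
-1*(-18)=18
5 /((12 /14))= 35 /6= 5.83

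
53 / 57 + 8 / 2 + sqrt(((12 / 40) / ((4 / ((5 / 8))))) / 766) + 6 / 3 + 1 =sqrt(2298) / 6128 + 452 / 57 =7.94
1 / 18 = 0.06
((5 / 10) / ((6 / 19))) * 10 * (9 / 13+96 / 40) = 1273 / 26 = 48.96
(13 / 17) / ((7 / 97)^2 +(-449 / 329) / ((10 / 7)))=-57488990 / 71427387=-0.80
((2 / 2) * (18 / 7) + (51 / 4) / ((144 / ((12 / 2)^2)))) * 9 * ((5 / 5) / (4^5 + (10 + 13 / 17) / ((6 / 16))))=98685 / 2004352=0.05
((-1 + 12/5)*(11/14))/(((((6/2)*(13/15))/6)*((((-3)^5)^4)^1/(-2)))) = -22/15109399071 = -0.00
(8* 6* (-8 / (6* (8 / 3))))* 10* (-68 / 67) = 16320 / 67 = 243.58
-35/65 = -7/13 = -0.54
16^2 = 256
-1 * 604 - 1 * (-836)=232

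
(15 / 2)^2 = 56.25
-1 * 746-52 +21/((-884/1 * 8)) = -5643477/7072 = -798.00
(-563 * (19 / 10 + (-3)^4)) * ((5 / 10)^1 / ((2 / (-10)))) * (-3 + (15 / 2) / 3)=-466727 / 8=-58340.88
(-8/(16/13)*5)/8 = -65/16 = -4.06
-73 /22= -3.32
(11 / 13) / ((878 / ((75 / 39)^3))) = 171875 / 25076558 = 0.01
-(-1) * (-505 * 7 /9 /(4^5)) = -3535 /9216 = -0.38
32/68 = 8/17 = 0.47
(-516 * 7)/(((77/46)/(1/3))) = -7912/11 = -719.27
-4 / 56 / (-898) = 1 / 12572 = 0.00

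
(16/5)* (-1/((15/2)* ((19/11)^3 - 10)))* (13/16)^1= 34606/483825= 0.07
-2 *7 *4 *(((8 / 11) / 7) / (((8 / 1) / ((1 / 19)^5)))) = -8 / 27237089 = -0.00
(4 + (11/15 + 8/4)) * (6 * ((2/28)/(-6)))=-101/210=-0.48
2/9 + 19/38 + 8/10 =137/90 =1.52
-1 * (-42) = 42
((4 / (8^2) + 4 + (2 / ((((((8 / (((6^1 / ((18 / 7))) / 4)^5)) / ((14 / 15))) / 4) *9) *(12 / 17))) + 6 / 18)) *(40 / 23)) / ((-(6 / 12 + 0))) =-887997473 / 57946752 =-15.32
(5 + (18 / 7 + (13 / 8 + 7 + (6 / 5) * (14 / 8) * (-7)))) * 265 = 22207 / 56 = 396.55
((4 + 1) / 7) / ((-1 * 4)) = -5 / 28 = -0.18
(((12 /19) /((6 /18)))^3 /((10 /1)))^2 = 544195584 /1176147025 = 0.46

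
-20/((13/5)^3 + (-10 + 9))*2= -625/259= -2.41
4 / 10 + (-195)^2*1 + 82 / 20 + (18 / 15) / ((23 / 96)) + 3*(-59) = 8707227 / 230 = 37857.51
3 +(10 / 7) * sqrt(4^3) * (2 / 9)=349 / 63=5.54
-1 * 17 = -17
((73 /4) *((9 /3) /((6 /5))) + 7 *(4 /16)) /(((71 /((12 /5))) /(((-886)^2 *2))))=892540452 /355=2514198.46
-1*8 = -8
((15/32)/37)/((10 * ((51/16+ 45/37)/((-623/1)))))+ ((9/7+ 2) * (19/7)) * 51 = 77439085/170324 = 454.66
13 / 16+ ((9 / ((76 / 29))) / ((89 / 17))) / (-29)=21371 / 27056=0.79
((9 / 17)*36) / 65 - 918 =-917.71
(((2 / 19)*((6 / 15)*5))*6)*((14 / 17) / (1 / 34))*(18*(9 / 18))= 6048 / 19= 318.32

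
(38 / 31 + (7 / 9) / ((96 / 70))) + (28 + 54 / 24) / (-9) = -21001 / 13392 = -1.57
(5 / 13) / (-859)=-5 / 11167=-0.00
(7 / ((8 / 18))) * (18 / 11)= 567 / 22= 25.77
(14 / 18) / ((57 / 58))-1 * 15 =-7289 / 513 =-14.21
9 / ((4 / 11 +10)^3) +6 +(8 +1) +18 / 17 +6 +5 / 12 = 22.48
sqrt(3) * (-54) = -54 * sqrt(3) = -93.53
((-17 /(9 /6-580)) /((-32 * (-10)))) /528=17 /97743360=0.00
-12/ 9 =-4/ 3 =-1.33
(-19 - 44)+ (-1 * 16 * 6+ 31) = -128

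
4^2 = 16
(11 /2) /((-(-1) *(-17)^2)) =11 /578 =0.02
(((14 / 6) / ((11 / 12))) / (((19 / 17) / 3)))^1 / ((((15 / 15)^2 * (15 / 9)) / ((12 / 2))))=25704 / 1045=24.60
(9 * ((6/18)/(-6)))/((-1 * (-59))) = -1/118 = -0.01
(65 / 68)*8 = 130 / 17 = 7.65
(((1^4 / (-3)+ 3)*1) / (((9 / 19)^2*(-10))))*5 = -1444 / 243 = -5.94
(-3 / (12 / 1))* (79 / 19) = -79 / 76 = -1.04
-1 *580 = -580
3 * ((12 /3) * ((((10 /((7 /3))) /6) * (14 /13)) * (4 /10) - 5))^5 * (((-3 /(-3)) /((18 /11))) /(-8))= 533806.45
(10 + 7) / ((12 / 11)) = 187 / 12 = 15.58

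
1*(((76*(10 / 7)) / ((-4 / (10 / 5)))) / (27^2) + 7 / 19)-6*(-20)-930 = -78506669 / 96957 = -809.71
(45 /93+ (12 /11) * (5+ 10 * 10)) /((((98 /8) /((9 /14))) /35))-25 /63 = 31712575 /150381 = 210.88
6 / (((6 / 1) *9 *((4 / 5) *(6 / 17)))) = 85 / 216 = 0.39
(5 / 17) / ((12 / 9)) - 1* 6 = -5.78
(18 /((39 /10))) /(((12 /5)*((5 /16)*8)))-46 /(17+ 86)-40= -53128 /1339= -39.68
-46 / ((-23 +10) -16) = 46 / 29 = 1.59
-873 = -873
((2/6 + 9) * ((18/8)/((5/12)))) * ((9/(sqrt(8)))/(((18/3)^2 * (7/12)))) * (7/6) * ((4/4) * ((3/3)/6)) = 1.48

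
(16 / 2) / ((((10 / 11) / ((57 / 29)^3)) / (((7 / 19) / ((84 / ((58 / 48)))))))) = 11913 / 33640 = 0.35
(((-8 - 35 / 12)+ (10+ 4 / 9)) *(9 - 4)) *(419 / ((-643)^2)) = -35615 / 14884164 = -0.00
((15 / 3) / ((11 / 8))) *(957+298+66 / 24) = 50310 / 11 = 4573.64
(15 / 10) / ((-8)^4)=3 / 8192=0.00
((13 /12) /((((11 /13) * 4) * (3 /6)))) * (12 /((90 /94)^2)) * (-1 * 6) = -373321 /7425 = -50.28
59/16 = 3.69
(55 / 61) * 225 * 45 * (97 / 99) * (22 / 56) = 6001875 / 1708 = 3513.98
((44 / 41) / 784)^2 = 121 / 64577296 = 0.00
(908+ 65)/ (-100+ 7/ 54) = -52542/ 5393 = -9.74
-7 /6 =-1.17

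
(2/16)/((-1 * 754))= -1/6032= -0.00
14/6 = 7/3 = 2.33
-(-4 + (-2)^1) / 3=2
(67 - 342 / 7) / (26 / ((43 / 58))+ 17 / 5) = 27305 / 57897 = 0.47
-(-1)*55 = 55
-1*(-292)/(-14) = -146/7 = -20.86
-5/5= -1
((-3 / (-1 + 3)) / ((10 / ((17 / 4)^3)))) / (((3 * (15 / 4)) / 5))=-4913 / 960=-5.12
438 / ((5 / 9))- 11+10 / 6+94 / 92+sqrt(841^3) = 25169.09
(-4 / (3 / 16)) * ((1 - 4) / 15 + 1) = -256 / 15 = -17.07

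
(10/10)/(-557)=-1/557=-0.00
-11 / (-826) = 11 / 826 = 0.01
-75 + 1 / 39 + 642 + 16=22738 / 39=583.03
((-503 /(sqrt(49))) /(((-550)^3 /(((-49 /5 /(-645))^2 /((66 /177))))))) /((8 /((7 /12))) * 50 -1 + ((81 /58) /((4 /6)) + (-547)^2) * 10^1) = 2066379833 /23128277576802293671875000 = 0.00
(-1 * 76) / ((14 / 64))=-2432 / 7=-347.43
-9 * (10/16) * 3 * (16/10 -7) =729/8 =91.12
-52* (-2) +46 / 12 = 647 / 6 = 107.83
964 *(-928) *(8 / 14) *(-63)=32205312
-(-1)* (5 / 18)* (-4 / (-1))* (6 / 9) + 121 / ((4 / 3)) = 9881 / 108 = 91.49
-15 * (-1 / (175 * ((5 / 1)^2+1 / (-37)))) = 37 / 10780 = 0.00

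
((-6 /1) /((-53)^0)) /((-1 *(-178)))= -3 /89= -0.03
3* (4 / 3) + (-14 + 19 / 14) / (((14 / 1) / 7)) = -65 / 28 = -2.32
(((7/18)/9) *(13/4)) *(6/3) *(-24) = -182/27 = -6.74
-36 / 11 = -3.27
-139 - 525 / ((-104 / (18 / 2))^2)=-1545949 / 10816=-142.93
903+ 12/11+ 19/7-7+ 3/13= 900936/1001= 900.04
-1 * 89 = -89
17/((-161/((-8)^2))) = -1088/161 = -6.76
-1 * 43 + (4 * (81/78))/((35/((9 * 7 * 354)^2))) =3836922493/65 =59029576.82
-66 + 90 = 24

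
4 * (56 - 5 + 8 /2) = 220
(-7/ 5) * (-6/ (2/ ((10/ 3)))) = 14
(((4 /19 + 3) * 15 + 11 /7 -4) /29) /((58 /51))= 155091 /111853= 1.39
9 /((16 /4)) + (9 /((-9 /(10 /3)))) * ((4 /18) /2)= 203 /108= 1.88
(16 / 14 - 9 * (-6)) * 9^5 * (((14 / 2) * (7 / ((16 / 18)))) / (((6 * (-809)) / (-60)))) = 3589883955 / 1618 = 2218716.91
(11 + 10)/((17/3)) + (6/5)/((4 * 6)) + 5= 2977/340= 8.76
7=7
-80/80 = -1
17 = 17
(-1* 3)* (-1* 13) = 39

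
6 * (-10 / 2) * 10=-300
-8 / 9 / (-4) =0.22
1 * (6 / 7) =6 / 7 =0.86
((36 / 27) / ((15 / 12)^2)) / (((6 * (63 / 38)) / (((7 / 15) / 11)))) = 1216 / 334125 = 0.00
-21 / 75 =-7 / 25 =-0.28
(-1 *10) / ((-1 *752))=0.01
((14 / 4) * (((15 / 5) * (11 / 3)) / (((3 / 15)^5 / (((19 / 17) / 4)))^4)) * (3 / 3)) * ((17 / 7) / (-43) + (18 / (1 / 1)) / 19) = 36660447597503662109375 / 1838798336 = 19937176839768.29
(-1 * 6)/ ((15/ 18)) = -36/ 5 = -7.20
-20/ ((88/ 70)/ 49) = -8575/ 11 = -779.55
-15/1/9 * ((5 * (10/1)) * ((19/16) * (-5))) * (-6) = -11875/4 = -2968.75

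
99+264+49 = 412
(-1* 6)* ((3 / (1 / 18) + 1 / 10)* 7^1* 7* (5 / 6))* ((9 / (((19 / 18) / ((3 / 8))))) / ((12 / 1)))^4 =-1141125526989 / 17081434112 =-66.81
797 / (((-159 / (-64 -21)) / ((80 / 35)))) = 1083920 / 1113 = 973.87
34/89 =0.38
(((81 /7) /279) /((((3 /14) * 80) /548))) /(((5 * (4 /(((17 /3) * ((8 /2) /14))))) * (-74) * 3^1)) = -2329 /4817400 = -0.00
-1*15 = -15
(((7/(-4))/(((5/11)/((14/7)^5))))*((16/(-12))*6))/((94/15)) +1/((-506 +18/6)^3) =940731991537/5981385769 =157.28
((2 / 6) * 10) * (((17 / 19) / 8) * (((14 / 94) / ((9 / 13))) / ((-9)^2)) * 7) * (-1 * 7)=-379015 / 7811964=-0.05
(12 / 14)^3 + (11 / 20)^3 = 2184533 / 2744000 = 0.80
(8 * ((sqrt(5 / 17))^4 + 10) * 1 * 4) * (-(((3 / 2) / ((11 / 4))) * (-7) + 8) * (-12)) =4680960 / 289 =16197.09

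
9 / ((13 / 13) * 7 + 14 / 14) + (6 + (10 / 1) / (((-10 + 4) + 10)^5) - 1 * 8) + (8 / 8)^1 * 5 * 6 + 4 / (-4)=14405 / 512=28.13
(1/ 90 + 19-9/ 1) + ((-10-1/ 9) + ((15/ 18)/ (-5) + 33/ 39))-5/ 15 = 16/ 65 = 0.25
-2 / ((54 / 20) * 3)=-20 / 81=-0.25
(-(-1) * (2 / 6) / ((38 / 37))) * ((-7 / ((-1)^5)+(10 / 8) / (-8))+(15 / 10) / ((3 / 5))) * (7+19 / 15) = 342953 / 13680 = 25.07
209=209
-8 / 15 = -0.53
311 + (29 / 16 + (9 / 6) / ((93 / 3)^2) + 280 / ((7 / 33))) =25106149 / 15376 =1632.81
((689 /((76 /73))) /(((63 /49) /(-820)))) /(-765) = 14435239 /26163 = 551.74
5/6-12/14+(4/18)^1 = 25/126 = 0.20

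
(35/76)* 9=315/76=4.14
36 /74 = 0.49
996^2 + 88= 992104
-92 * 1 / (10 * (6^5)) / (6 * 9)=-23 / 1049760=-0.00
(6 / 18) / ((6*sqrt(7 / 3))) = sqrt(21) / 126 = 0.04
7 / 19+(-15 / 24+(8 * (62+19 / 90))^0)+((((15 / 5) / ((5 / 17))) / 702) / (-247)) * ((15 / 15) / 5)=4296757 / 5779800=0.74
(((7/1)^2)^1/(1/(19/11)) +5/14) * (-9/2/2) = -117801/616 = -191.24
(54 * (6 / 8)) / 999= 3 / 74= 0.04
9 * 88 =792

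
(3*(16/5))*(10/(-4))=-24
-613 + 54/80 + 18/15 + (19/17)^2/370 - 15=-267804741/427720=-626.12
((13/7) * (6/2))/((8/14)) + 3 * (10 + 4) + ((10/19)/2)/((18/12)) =11839/228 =51.93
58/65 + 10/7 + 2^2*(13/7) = 4436/455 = 9.75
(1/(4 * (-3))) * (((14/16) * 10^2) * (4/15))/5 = -7/18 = -0.39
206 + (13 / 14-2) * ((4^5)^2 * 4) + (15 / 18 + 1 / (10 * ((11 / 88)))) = -943674797 / 210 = -4493689.51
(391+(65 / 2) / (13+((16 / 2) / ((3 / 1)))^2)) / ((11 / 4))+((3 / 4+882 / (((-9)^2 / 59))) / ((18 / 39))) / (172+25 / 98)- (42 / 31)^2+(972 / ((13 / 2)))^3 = 25628589734824245898397 / 7663843541538756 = 3344090.94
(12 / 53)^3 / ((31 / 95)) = 164160 / 4615187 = 0.04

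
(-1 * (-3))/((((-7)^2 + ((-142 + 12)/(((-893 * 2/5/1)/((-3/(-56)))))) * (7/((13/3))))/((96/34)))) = 1028736/5954777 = 0.17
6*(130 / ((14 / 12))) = 4680 / 7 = 668.57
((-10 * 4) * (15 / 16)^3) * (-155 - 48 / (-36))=2593125 / 512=5064.70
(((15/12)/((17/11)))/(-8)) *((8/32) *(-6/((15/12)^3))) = 33/425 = 0.08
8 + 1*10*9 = 98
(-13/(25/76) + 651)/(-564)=-15287/14100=-1.08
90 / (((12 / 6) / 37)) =1665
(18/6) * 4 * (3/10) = 18/5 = 3.60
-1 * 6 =-6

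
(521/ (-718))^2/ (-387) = -271441/ 199507788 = -0.00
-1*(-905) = 905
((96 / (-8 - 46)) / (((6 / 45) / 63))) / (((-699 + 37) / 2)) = 840 / 331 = 2.54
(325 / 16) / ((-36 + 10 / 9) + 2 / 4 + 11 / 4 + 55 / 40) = -2925 / 4358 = -0.67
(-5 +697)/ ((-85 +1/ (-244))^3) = -10052534528/ 8922551729021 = -0.00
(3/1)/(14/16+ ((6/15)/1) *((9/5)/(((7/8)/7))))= 600/1327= 0.45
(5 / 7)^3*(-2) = -250 / 343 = -0.73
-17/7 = -2.43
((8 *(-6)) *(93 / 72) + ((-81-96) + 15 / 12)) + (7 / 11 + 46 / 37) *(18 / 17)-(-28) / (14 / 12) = -344745 / 1628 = -211.76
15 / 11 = 1.36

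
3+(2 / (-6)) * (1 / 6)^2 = 323 / 108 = 2.99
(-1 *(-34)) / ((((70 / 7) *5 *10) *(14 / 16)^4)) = 34816 / 300125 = 0.12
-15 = -15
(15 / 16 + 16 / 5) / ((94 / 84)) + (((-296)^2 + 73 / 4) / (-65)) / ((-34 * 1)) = 1801141 / 41548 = 43.35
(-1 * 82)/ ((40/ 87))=-3567/ 20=-178.35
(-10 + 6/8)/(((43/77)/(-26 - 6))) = 22792/43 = 530.05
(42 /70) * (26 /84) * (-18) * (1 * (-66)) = 7722 /35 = 220.63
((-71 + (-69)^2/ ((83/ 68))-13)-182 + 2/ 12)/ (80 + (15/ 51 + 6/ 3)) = 30771751/ 696702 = 44.17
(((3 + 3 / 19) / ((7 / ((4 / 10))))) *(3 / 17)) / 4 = 18 / 2261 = 0.01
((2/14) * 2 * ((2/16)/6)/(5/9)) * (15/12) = 3/224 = 0.01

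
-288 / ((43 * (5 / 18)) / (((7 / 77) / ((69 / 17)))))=-29376 / 54395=-0.54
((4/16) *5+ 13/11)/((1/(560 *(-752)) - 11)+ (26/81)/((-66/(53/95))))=-52010320320/235319716963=-0.22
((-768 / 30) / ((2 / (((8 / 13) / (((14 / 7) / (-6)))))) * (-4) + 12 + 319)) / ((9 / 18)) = -384 / 2515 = -0.15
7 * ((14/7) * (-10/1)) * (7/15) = -196/3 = -65.33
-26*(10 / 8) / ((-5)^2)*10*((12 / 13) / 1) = -12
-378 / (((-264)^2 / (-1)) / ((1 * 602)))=6321 / 1936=3.26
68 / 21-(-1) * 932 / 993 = 4.18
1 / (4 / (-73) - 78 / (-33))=803 / 1854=0.43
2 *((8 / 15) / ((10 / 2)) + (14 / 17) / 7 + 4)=10772 / 1275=8.45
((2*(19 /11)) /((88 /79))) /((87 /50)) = 37525 /21054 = 1.78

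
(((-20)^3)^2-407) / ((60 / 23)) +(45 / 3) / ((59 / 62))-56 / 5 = 86847463853 / 3540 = 24533181.88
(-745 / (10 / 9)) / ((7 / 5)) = -6705 / 14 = -478.93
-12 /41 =-0.29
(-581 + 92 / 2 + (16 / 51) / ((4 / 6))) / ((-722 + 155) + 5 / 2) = 18174 / 19193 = 0.95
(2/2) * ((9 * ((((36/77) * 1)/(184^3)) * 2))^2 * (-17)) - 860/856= -386470971331056379/384673431917637632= -1.00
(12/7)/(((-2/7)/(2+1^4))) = -18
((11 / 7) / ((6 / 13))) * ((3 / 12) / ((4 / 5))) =715 / 672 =1.06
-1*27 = -27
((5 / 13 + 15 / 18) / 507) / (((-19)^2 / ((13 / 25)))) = 1 / 288990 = 0.00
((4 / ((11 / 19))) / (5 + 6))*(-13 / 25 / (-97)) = 988 / 293425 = 0.00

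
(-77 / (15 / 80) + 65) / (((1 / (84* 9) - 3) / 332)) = 86759568 / 2267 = 38270.65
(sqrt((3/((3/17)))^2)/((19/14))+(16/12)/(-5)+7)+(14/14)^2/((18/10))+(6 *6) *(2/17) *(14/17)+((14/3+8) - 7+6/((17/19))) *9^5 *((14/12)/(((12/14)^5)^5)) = 9566458194962007125931490729/237937374748276162560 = 40205781.90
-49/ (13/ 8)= -392/ 13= -30.15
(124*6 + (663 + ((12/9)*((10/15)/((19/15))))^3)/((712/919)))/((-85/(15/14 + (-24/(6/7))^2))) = -463816403323915/31382065008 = -14779.66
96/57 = 32/19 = 1.68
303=303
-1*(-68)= 68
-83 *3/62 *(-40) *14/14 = 4980/31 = 160.65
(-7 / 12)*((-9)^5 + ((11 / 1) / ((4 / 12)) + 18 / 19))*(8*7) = 36628676 / 19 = 1927825.05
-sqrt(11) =-3.32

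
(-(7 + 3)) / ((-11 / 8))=80 / 11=7.27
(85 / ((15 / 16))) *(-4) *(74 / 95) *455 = -128536.70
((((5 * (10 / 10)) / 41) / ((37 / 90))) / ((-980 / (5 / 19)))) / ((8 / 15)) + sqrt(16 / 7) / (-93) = -4 * sqrt(7) / 651 - 3375 / 22597232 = -0.02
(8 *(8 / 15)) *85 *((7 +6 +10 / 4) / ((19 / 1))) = 16864 / 57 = 295.86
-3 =-3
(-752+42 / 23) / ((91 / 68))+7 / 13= -90165 / 161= -560.03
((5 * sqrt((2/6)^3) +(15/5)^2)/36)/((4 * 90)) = sqrt(3)/23328 +1/1440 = 0.00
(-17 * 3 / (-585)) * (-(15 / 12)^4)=-2125 / 9984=-0.21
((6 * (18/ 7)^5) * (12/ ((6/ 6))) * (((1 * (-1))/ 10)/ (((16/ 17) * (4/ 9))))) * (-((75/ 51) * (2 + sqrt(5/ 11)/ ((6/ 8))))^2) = 6377292000 * sqrt(55)/ 3142909 + 531441000/ 26411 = 35170.20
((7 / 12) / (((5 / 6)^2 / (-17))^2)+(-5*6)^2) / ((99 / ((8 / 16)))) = 43388 / 6875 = 6.31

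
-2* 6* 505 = -6060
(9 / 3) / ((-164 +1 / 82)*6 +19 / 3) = -369 / 120244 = -0.00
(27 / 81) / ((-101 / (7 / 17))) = -7 / 5151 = -0.00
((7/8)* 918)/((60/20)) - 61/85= 90791/340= 267.03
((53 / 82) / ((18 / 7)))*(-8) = -742 / 369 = -2.01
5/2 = 2.50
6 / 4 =3 / 2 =1.50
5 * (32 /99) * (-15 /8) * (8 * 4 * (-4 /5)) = 77.58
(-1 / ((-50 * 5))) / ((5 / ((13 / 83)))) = 0.00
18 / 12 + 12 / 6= 7 / 2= 3.50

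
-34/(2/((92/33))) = -1564/33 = -47.39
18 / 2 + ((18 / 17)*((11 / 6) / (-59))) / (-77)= 9.00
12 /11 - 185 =-2023 /11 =-183.91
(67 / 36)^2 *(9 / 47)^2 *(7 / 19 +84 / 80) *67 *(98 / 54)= 7943451593 / 362629440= 21.91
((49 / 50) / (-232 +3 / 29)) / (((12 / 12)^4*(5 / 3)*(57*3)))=-1421 / 95831250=-0.00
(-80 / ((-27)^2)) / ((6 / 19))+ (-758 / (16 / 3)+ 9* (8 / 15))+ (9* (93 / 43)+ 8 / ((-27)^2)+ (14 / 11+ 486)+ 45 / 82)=627068832077 / 1696499640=369.63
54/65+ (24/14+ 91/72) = 124781/32760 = 3.81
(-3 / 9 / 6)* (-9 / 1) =0.50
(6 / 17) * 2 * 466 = 5592 / 17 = 328.94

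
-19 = -19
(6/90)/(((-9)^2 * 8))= 1/9720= 0.00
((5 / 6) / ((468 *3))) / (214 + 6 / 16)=1 / 361179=0.00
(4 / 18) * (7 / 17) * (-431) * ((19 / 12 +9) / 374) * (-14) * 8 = 10728452 / 85833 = 124.99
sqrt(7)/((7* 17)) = sqrt(7)/119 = 0.02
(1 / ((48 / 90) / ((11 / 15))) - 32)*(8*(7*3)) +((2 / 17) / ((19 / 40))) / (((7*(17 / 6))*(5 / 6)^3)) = -5144.98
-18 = -18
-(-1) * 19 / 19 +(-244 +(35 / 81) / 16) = -314893 / 1296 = -242.97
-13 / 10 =-1.30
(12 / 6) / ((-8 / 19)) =-19 / 4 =-4.75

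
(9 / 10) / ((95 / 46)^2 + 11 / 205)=130134 / 624467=0.21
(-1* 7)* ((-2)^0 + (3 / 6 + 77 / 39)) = -1897 / 78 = -24.32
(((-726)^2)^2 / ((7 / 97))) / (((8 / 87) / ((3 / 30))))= 146526942337479 / 35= 4186484066785.11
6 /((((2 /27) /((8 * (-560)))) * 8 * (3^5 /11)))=-6160 /3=-2053.33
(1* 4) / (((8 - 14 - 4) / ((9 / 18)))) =-1 / 5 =-0.20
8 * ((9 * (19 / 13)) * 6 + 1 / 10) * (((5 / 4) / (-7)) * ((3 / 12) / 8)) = -10273 / 2912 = -3.53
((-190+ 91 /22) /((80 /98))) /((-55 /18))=1803249 /24200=74.51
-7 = -7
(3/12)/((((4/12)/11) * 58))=33/232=0.14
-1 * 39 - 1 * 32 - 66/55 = -361/5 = -72.20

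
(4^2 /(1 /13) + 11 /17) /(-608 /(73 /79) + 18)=-258931 /794206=-0.33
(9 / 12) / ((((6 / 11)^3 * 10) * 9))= 1331 / 25920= 0.05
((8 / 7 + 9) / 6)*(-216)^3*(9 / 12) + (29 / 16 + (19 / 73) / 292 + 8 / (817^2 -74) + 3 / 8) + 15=-727097509249553383 / 56906472560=-12777061.67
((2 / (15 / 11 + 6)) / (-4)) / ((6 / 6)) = -11 / 162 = -0.07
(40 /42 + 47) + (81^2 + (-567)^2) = 6890057 /21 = 328097.95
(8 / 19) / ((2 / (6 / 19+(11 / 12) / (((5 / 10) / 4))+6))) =3112 / 1083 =2.87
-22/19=-1.16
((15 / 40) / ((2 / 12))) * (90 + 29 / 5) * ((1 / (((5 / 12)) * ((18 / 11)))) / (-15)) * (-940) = 495286 / 25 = 19811.44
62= 62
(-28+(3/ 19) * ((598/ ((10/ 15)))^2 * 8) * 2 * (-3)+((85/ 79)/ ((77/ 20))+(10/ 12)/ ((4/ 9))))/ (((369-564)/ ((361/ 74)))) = 35709960395801/ 234073840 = 152558.53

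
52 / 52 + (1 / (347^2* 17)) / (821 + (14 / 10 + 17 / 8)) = 67510556933 / 67510556893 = 1.00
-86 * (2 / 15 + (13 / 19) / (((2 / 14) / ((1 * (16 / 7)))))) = -952.94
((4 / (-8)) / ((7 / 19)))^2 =361 / 196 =1.84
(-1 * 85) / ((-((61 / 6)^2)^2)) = 110160 / 13845841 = 0.01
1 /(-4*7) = -1 /28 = -0.04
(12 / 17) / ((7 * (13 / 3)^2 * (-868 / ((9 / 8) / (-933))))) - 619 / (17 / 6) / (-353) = 139536503985 / 225460029704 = 0.62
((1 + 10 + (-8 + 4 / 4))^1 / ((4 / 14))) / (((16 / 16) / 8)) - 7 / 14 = 223 / 2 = 111.50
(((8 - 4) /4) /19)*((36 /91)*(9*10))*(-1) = -1.87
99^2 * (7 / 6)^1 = 11434.50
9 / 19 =0.47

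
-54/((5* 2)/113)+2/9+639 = 29.02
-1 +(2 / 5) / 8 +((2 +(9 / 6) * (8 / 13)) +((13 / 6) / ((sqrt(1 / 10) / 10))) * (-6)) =513 / 260 - 130 * sqrt(10) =-409.12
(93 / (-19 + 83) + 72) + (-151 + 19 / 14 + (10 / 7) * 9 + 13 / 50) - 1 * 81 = -1613613 / 11200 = -144.07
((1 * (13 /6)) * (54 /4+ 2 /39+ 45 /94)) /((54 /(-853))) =-21936601 /45684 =-480.18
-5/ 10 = -1/ 2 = -0.50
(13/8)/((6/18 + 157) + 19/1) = 39/4232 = 0.01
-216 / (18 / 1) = -12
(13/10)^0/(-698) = -1/698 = -0.00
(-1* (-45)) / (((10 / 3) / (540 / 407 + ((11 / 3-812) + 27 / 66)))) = -17727399 / 1628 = -10889.07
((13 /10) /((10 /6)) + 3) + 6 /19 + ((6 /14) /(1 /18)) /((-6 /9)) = -49713 /6650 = -7.48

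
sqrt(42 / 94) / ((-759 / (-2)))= 2 *sqrt(987) / 35673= 0.00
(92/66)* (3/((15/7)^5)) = 773122/8353125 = 0.09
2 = 2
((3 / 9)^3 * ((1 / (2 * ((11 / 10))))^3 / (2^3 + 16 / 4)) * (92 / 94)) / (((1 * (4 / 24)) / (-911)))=-2619125 / 1689039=-1.55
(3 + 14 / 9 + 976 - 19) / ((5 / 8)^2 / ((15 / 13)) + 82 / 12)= 134.07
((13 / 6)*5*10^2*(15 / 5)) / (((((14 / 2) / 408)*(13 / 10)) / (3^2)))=1311428.57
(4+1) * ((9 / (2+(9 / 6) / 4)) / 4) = 90 / 19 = 4.74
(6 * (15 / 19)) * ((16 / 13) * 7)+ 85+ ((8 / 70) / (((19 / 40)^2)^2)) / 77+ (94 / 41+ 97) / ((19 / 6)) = 157.19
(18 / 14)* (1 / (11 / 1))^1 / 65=9 / 5005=0.00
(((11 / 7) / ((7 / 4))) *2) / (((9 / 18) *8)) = 22 / 49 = 0.45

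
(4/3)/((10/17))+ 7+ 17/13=2062/195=10.57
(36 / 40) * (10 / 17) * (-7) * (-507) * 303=9678123 / 17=569301.35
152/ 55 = 2.76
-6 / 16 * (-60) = 45 / 2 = 22.50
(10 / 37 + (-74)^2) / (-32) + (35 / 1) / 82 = -4143391 / 24272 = -170.71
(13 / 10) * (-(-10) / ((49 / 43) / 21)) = 1677 / 7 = 239.57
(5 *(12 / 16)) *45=675 / 4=168.75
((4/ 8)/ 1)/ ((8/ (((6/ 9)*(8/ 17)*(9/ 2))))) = 0.09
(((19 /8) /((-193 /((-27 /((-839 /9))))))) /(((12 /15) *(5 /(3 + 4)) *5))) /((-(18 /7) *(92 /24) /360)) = 678699 /14897284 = 0.05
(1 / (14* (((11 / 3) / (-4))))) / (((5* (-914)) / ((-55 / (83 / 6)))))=-18 / 265517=-0.00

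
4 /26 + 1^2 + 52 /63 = 1621 /819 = 1.98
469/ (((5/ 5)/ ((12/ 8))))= 1407/ 2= 703.50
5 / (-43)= -0.12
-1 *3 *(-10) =30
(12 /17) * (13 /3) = 52 /17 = 3.06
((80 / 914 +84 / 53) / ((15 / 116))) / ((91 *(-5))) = -361456 / 12716025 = -0.03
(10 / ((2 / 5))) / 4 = 25 / 4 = 6.25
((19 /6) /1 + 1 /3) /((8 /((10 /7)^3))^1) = 125 /98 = 1.28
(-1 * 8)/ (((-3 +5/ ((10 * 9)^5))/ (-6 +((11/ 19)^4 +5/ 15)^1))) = -6838768595520000/ 461719483609679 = -14.81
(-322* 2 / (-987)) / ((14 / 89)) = 4094 / 987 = 4.15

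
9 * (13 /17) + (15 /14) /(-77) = 125871 /18326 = 6.87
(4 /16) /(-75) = -1 /300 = -0.00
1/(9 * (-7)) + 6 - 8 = -2.02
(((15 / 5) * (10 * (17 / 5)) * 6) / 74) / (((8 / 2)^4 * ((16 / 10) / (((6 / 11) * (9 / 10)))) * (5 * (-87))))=-1377 / 60431360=-0.00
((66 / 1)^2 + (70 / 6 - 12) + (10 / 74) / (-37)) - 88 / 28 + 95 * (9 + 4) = 160635617 / 28749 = 5587.52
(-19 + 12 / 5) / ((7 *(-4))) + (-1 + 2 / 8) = -11 / 70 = -0.16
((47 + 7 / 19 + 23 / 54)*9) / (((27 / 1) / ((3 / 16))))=2.99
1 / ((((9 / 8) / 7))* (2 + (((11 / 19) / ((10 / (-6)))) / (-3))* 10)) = 266 / 135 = 1.97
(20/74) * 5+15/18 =485/222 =2.18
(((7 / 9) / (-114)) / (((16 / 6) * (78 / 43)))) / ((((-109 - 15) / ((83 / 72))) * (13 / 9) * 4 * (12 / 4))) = 24983 / 33025314816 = 0.00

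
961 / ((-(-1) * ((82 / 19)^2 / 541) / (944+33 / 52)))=9219238584581 / 349648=26367199.54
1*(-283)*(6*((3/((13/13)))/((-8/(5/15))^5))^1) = 283/442368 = 0.00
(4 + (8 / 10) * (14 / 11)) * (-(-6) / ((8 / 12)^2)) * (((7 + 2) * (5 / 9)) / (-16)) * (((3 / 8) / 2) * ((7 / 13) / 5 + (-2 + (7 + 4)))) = -206793 / 5720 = -36.15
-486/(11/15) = -7290/11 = -662.73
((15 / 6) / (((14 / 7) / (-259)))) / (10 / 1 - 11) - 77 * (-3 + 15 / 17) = 33103 / 68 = 486.81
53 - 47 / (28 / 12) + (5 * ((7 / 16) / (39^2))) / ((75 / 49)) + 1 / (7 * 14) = 587913727 / 17886960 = 32.87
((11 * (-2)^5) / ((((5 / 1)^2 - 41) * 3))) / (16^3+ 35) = 22 / 12393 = 0.00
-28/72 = -7/18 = -0.39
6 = 6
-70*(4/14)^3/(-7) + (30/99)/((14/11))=485/1029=0.47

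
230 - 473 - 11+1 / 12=-3047 / 12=-253.92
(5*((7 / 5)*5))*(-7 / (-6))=245 / 6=40.83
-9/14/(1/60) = -270/7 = -38.57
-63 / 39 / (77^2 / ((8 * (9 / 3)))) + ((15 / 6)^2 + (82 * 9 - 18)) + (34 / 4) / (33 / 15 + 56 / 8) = 184157319 / 253253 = 727.17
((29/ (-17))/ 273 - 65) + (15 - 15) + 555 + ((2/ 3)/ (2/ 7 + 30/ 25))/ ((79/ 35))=27649801/ 56406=490.19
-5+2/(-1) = -7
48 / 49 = 0.98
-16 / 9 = -1.78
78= 78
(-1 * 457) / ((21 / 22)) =-10054 / 21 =-478.76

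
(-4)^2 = 16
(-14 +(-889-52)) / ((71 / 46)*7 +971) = -43930 / 45163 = -0.97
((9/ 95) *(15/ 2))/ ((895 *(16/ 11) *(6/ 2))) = 0.00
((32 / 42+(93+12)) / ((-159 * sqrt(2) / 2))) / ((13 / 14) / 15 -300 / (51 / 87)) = 377570 * sqrt(2) / 290457861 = 0.00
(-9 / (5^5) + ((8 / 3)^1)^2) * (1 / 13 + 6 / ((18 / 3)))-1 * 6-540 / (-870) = 24129614 / 10603125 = 2.28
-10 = -10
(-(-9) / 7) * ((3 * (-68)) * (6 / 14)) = -5508 / 49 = -112.41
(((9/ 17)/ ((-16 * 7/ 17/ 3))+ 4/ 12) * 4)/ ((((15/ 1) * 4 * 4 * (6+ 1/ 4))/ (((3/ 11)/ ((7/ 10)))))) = 31/ 323400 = 0.00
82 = 82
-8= -8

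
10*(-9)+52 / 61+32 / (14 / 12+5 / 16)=-292402 / 4331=-67.51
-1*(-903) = 903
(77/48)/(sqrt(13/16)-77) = -5929/284553-77*sqrt(13)/1138212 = -0.02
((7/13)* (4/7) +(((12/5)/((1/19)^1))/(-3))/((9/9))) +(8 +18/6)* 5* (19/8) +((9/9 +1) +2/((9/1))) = 552029/4680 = 117.95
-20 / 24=-5 / 6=-0.83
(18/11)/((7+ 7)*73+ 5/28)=504/314831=0.00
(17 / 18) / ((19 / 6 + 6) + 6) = 17 / 273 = 0.06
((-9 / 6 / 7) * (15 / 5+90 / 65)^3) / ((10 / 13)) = -555579 / 23660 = -23.48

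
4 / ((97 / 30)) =120 / 97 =1.24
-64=-64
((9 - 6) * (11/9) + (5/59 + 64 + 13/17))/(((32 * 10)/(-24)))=-5.14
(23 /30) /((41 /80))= 184 /123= 1.50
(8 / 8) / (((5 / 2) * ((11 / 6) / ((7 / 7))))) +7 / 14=0.72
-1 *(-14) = 14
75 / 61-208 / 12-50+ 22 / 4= -22181 / 366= -60.60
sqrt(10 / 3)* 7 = 7* sqrt(30) / 3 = 12.78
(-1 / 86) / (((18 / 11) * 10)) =-11 / 15480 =-0.00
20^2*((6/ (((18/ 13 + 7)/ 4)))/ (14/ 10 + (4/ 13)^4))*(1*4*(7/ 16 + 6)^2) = 984761859250/ 7310521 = 134704.74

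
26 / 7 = 3.71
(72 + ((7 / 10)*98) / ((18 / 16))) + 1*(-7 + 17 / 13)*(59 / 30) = 121.78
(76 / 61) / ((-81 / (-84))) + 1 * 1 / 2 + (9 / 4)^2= 180631 / 26352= 6.85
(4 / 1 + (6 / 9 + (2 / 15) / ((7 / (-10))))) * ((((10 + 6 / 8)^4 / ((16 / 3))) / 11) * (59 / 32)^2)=559339775207 / 161480704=3463.82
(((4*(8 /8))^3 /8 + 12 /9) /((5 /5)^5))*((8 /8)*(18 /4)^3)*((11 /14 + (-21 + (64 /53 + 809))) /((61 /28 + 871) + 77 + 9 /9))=997083675 /1411549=706.38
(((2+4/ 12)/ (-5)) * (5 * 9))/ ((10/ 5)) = -21/ 2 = -10.50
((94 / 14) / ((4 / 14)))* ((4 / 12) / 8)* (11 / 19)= 517 / 912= 0.57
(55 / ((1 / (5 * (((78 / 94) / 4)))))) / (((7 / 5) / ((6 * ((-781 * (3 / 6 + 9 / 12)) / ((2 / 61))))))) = -38321229375 / 5264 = -7279868.80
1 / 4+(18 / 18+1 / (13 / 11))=109 / 52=2.10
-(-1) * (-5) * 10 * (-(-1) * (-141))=7050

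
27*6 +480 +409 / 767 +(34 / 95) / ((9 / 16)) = 421780913 / 655785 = 643.17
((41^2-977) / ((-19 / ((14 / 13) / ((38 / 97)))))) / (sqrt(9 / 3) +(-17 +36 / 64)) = 122372096 * sqrt(3) / 321005893 +2011491328 / 321005893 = 6.93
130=130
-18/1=-18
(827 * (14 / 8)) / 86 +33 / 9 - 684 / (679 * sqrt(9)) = 14126233 / 700728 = 20.16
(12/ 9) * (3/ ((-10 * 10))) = -1/ 25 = -0.04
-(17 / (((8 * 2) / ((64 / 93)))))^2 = -4624 / 8649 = -0.53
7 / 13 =0.54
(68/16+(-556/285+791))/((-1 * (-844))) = 904361/962160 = 0.94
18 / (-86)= -9 / 43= -0.21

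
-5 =-5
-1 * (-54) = 54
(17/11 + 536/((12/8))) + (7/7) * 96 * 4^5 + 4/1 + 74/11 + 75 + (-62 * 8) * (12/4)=3209600/33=97260.61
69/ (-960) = -23/ 320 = -0.07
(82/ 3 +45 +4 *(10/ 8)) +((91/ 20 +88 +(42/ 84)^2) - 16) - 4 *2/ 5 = 2288/ 15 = 152.53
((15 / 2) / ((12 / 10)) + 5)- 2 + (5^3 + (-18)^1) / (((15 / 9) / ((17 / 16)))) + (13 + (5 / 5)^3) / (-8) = 6057 / 80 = 75.71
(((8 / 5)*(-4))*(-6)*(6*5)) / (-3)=-384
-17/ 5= -3.40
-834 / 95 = -8.78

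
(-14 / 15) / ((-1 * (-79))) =-14 / 1185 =-0.01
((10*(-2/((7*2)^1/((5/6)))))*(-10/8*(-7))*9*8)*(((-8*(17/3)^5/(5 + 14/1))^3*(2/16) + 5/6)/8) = 45798768803653062456125/262451074968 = 174504024451.94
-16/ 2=-8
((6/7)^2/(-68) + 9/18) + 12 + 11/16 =175619/13328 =13.18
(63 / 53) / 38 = 63 / 2014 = 0.03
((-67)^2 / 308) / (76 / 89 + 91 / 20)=1997605 / 740663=2.70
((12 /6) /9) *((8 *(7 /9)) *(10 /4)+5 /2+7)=451 /81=5.57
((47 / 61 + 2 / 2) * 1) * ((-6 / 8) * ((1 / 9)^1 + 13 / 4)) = -1089 / 244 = -4.46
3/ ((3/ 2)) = 2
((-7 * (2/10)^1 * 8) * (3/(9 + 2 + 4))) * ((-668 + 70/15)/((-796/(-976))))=27328/15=1821.87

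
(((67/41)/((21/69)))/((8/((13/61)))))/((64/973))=2784587/1280512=2.17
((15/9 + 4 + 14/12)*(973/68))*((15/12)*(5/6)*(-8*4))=-997325/306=-3259.23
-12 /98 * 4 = -24 /49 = -0.49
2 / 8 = 0.25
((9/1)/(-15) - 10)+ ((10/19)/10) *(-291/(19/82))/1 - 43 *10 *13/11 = -11612823/19855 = -584.88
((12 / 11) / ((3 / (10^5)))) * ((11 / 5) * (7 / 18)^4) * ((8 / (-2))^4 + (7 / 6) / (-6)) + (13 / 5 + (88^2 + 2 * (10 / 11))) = 1545282617737 / 3247695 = 475809.03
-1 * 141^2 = -19881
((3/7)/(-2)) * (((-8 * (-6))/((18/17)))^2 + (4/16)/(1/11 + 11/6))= -440.41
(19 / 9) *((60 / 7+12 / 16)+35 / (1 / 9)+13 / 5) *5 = 869611 / 252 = 3450.84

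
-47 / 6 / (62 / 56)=-7.08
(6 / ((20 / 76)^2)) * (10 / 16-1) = -3249 / 100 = -32.49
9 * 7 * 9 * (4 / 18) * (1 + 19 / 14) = 297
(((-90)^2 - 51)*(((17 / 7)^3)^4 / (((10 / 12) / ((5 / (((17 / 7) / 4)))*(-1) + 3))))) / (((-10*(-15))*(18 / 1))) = -8183683303610761171 / 10380965400750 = -788335.48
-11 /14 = -0.79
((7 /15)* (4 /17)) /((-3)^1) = -28 /765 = -0.04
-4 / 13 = -0.31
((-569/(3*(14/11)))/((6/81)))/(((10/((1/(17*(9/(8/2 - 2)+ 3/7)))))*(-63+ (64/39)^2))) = 28559817/717305140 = 0.04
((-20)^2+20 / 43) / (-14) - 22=-2176 / 43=-50.60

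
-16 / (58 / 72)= -576 / 29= -19.86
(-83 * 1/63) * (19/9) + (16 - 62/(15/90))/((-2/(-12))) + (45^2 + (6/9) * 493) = 121840/567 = 214.89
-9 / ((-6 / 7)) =21 / 2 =10.50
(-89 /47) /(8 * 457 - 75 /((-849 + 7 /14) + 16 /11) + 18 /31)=-0.00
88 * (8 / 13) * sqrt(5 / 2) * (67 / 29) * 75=1768800 * sqrt(10) / 377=14836.70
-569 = -569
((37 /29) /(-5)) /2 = -37 /290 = -0.13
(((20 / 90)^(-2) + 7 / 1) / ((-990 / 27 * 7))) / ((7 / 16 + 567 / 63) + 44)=-218 / 109725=-0.00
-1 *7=-7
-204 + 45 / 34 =-6891 / 34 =-202.68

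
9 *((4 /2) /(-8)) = -9 /4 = -2.25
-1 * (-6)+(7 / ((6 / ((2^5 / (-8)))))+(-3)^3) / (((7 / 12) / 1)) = -338 / 7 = -48.29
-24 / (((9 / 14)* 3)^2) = -1568 / 243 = -6.45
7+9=16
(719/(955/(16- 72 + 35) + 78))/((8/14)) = 105693/2732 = 38.69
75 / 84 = 25 / 28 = 0.89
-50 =-50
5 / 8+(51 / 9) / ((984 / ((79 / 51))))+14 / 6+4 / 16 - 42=-38.78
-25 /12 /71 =-25 /852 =-0.03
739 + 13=752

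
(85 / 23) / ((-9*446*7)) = -85 / 646254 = -0.00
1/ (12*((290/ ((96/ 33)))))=4/ 4785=0.00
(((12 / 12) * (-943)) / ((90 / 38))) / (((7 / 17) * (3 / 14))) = -609178 / 135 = -4512.43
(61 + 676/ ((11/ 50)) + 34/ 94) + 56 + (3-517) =1383538/ 517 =2676.09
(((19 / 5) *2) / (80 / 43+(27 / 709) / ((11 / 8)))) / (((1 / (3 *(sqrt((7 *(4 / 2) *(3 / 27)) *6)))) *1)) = 36.89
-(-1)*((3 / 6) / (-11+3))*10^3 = -125 / 2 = -62.50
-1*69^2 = -4761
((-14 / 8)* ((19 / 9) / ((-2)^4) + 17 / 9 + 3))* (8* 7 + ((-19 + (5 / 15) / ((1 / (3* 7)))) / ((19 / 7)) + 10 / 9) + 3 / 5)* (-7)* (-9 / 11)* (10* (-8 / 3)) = 538053467 / 7524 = 71511.63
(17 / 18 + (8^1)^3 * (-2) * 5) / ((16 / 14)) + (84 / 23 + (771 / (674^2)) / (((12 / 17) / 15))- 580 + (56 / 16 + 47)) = -941288920147 / 188070264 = -5004.99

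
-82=-82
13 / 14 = 0.93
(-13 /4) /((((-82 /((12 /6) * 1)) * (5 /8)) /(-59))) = -1534 /205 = -7.48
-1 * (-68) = 68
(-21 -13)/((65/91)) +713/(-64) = -18797/320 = -58.74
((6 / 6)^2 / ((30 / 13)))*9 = 39 / 10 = 3.90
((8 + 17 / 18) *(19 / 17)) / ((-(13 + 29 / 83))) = -253897 / 339048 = -0.75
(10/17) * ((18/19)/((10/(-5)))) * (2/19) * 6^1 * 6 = -6480/6137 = -1.06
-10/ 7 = -1.43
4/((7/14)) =8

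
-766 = -766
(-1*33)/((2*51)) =-11/34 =-0.32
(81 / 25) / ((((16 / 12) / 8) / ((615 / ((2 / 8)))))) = 239112 / 5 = 47822.40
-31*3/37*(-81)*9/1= 1832.35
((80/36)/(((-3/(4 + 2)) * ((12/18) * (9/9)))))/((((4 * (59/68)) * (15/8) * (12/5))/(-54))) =1360/59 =23.05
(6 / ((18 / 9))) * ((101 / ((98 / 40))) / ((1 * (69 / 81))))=145.18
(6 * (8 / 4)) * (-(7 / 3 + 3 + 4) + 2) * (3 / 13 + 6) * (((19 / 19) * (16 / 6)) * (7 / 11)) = -12096 / 13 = -930.46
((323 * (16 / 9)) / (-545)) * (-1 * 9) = 5168 / 545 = 9.48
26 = 26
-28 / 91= -4 / 13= -0.31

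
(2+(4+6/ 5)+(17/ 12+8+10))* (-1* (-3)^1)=1597/ 20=79.85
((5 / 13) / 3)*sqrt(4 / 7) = 10*sqrt(7) / 273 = 0.10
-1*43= -43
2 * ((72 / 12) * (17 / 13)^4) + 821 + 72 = 26507225 / 28561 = 928.09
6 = 6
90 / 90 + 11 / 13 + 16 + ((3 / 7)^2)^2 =558085 / 31213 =17.88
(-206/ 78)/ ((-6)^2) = -103/ 1404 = -0.07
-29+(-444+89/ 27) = -12682/ 27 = -469.70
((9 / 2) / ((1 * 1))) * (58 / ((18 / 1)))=29 / 2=14.50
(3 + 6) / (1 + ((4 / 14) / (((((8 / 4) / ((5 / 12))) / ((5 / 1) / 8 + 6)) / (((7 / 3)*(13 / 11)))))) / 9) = 256608 / 31957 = 8.03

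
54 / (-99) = -6 / 11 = -0.55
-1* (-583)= 583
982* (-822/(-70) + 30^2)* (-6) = -188019612/35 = -5371988.91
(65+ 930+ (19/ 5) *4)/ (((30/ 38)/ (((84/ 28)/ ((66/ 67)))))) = 6429923/ 1650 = 3896.92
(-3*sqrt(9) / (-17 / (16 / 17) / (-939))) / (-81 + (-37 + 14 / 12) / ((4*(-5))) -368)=3245184 / 3101837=1.05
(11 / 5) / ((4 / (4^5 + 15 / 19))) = 214181 / 380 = 563.63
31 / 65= 0.48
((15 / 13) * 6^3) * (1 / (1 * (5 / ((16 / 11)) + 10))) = 10368 / 559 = 18.55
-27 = -27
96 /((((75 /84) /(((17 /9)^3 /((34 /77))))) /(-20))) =-32820.89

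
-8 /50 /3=-4 /75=-0.05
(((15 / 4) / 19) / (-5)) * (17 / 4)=-51 / 304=-0.17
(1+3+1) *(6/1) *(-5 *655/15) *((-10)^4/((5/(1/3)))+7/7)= -13119650/3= -4373216.67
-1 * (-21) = 21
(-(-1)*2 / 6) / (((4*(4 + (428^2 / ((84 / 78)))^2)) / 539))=26411 / 17013083575344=0.00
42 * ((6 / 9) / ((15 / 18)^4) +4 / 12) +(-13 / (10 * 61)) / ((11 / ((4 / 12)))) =181321363 / 2516250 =72.06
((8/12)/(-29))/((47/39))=-26/1363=-0.02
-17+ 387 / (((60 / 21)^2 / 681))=12907003 / 400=32267.51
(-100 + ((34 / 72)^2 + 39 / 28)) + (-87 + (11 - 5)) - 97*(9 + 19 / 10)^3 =-142654021567 / 1134000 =-125797.20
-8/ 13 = -0.62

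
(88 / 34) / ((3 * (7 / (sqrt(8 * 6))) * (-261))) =-176 * sqrt(3) / 93177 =-0.00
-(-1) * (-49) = -49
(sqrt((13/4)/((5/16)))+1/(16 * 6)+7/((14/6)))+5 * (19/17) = 2 * sqrt(65)/5+14033/1632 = 11.82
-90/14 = -45/7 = -6.43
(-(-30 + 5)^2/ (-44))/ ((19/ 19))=625/ 44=14.20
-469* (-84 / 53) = 39396 / 53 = 743.32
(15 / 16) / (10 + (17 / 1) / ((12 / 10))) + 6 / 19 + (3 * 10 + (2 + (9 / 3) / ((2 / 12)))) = 221963 / 4408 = 50.35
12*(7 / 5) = 84 / 5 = 16.80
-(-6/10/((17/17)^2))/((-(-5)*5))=3/125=0.02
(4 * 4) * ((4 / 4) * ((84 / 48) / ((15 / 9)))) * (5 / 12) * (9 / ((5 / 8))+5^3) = 4879 / 5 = 975.80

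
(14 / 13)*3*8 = 336 / 13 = 25.85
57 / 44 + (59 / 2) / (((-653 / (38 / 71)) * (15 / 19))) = 38703209 / 30599580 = 1.26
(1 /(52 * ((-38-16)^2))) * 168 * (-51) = -119 /2106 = -0.06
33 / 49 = 0.67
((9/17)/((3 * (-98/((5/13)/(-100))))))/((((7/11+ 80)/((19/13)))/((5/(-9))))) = -209/2996860776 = -0.00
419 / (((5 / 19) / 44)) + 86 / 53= 18565482 / 265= 70058.42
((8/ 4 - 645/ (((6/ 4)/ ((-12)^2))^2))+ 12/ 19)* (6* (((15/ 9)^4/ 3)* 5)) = -458666463.61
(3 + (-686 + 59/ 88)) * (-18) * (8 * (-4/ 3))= -1441080/ 11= -131007.27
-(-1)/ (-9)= -1/ 9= -0.11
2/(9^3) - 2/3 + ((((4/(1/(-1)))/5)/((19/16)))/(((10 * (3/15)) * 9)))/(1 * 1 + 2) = -46844/69255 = -0.68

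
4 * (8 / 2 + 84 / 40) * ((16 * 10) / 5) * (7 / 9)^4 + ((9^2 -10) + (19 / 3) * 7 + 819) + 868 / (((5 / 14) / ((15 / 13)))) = 1716255097 / 426465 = 4024.38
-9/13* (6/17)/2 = -27/221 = -0.12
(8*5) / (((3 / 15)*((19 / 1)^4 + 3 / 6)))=400 / 260643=0.00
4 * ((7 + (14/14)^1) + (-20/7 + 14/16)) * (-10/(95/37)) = -12469/133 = -93.75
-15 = -15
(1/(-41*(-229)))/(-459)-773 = -3331282924/4309551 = -773.00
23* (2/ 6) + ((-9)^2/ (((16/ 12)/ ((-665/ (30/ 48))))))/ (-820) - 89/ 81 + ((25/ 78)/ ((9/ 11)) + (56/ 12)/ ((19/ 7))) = 358899214/ 4101435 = 87.51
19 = 19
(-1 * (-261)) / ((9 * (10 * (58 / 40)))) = 2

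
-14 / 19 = -0.74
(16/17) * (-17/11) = -16/11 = -1.45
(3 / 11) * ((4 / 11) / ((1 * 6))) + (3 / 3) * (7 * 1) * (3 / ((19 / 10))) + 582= 1363466 / 2299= 593.07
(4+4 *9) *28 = 1120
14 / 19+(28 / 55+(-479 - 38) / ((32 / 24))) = -1615587 / 4180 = -386.50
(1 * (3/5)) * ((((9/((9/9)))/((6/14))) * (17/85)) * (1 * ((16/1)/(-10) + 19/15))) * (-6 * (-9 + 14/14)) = -1008/25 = -40.32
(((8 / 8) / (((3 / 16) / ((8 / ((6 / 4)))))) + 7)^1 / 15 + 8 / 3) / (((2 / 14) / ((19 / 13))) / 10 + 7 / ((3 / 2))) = 180614 / 167931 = 1.08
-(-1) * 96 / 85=96 / 85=1.13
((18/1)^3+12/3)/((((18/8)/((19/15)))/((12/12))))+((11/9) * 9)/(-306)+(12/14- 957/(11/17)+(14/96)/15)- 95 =440125163/257040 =1712.28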